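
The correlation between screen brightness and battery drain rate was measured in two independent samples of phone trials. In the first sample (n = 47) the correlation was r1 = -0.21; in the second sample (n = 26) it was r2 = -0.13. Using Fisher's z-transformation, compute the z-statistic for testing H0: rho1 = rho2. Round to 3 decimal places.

z1 = atanh(-0.21) = -0.213171,  z2 = atanh(-0.13) = -0.130740
SE = √(1/(n1−3) + 1/(n2−3)) = √(1/44 + 1/23) = √(0.0227273 + 0.0434783) = √0.0662056 = 0.257304
z = (z1 − z2)/SE = (-0.213171 − (-0.130740)) / 0.257304 = -0.082431 / 0.257304 = -0.320

-0.320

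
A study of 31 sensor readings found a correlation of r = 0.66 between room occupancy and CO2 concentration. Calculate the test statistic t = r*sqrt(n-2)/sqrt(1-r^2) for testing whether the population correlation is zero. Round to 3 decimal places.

4.731

t = r·√(n−2) / √(1−r²) with r = 0.66, n = 31
  = 0.66·√29 / √(1 − 0.4356)
  = 0.66·5.385165 / 0.751266
  = 3.554209 / 0.751266 = 4.731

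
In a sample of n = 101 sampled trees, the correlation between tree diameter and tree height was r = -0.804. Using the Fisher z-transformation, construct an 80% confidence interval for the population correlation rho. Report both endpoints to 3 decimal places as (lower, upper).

Fisher z: z_r = atanh(r) = ½·ln((1+(-0.804))/(1−(-0.804))) = -1.109824
SE(z) = 1/√(n−3) = 1/√98 = 0.101015
80% ⇒ z* = 1.282; margin = 1.282·0.101015 = 0.129501
CI on z-scale: (-1.239325, -0.980323)
Back-transform: tanh(-1.239325) = -0.845263, tanh(-0.980323) = -0.753206

(-0.845, -0.753)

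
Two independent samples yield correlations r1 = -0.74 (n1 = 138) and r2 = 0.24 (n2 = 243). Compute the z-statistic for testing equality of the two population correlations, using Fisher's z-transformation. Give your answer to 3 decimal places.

Fisher z-transforms: z1 = atanh(-0.74) = -0.950479, z2 = atanh(0.24) = 0.244774; difference d = -1.195253
Var(d) = 1/135 + 1/240 = 0.0074074 + 0.0041667 = 0.0115741
z = d/√Var(d) = -1.195253 / √0.0115741 = -1.195253 / 0.107583 = -11.110

-11.110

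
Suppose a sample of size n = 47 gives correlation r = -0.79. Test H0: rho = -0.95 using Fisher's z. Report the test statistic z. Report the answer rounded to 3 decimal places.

z_r = atanh(-0.79) = -1.071432,  z_0 = atanh(-0.95) = -1.831781
SE = 1/√(n−3) = 1/√44 = 0.150756
z = (z_r − z_0)/SE = (-1.071432 − (-1.831781)) / 0.150756 = 0.760349 / 0.150756 = 5.044

5.044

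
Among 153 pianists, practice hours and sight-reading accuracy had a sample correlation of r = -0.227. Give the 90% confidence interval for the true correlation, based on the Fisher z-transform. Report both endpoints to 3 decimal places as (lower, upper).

(-0.350, -0.096)

Fisher z: z_r = atanh(r) = ½·ln((1+(-0.227))/(1−(-0.227))) = -0.231024
SE(z) = 1/√(n−3) = 1/√150 = 0.081650
90% ⇒ z* = 1.645; margin = 1.645·0.081650 = 0.134314
CI on z-scale: (-0.365338, -0.096710)
Back-transform: tanh(-0.365338) = -0.349907, tanh(-0.096710) = -0.096410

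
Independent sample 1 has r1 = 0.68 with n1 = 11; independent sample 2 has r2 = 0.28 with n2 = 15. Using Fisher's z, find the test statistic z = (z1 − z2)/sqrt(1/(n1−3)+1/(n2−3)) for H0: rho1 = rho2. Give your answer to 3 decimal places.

1.186

Fisher z-transforms: z1 = atanh(0.68) = 0.829114, z2 = atanh(0.28) = 0.287682; difference d = 0.541432
Var(d) = 1/8 + 1/12 = 0.1250000 + 0.0833333 = 0.2083333
z = d/√Var(d) = 0.541432 / √0.2083333 = 0.541432 / 0.456435 = 1.186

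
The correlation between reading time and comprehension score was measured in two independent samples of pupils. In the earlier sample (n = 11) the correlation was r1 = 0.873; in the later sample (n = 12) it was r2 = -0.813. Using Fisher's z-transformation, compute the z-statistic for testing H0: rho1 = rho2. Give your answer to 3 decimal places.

z1 = atanh(0.873) = 1.345555,  z2 = atanh(-0.813) = -1.135815
SE = √(1/(n1−3) + 1/(n2−3)) = √(1/8 + 1/9) = √(0.1250000 + 0.1111111) = √0.2361111 = 0.485913
z = (z1 − z2)/SE = (1.345555 − (-1.135815)) / 0.485913 = 2.481370 / 0.485913 = 5.107

5.107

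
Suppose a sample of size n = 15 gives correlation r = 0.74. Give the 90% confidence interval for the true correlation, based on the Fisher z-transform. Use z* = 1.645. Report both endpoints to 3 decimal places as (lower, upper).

(0.443, 0.891)

z_r = atanh(0.74) = 0.950479;  SE = 1/√(n−3) = 1/√12 = 0.288675
z-limits: 0.950479 ± 1.645·0.288675 = 0.950479 ± 0.474870 = [0.475609, 1.425349]
ρ-limits: (tanh 0.475609, tanh 1.425349) = (0.443, 0.891)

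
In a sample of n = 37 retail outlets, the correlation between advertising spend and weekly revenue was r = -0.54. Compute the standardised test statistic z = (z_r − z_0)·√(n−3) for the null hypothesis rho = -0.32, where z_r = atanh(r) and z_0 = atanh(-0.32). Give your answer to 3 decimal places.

-1.589

z_r = atanh(-0.54) = -0.604156,  z_0 = atanh(-0.32) = -0.331647
SE = 1/√(n−3) = 1/√34 = 0.171499
z = (z_r − z_0)/SE = (-0.604156 − (-0.331647)) / 0.171499 = -0.272509 / 0.171499 = -1.589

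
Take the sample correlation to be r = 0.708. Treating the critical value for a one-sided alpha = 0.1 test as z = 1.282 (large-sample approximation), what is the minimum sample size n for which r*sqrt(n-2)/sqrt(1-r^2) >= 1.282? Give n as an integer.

4

r√(n−2)/√(1−r²) ≥ 1.282  ⇔  n−2 ≥ (1.282)²·(1−r²)/r²
(1−r²)/r² = (1−0.501264)/0.501264 = 0.9950
n ≥ 2 + 1.643524·0.9950 = 2 + 1.6353 = 3.6353
⌈3.6353⌉ = 4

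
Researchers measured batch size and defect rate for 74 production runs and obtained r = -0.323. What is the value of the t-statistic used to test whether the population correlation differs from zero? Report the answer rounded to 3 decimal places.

1 − r² = 1 − 0.104329 = 0.895671;  √(1−r²) = 0.946399
√(n−2) = √72 = 8.485281
t = r·√(n−2)/√(1−r²) = -0.323 · 8.485281 / 0.946399 = -2.896

-2.896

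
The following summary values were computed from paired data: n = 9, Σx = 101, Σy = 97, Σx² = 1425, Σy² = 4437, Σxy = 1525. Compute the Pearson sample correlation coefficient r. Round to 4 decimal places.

S_xy = nΣxy − ΣxΣy = 9·1525 − 101·97 = 13725 − 9797 = 3928
S_xx = nΣx² − (Σx)² = 9·1425 − 101² = 12825 − 10201 = 2624
S_yy = nΣy² − (Σy)² = 9·4437 − 97² = 39933 − 9409 = 30524
r = S_xy / √(S_xx·S_yy) = 3928 / √(2624·30524) = 3928 / √80094976 = 3928 / 8949.5797 = 0.4389

0.4389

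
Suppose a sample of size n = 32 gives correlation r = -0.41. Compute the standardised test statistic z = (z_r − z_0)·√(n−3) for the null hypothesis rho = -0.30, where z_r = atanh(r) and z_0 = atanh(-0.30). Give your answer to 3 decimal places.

-0.679

Fisher z: atanh(-0.41) = -0.435611, atanh(-0.30) = -0.309520
z = (z_r − z_0)·√(n−3) = (-0.435611 − (-0.309520))·√29 = -0.126091 · 5.385165 = -0.679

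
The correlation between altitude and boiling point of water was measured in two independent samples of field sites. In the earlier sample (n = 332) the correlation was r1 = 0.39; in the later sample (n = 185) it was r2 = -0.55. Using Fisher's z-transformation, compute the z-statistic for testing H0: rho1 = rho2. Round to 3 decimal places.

Fisher z-transforms: z1 = atanh(0.39) = 0.411800, z2 = atanh(-0.55) = -0.618381; difference d = 1.030181
Var(d) = 1/329 + 1/182 = 0.0030395 + 0.0054945 = 0.0085340
z = d/√Var(d) = 1.030181 / √0.0085340 = 1.030181 / 0.092380 = 11.152

11.152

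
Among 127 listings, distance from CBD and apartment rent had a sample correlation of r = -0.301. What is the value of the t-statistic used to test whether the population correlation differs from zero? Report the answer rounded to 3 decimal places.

t = r·√(n−2) / √(1−r²) with r = -0.301, n = 127
  = -0.301·√125 / √(1 − 0.090601)
  = -0.301·11.180340 / 0.953624
  = -3.365282 / 0.953624 = -3.529

-3.529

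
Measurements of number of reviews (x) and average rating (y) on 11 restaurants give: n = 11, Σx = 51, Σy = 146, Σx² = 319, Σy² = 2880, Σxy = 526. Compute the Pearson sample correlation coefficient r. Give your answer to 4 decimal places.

-0.5411

Numerator: nΣxy − (Σx)(Σy) = 11·526 − (51)(146) = -1660
Denominator: √[(nΣx²−(Σx)²)(nΣy²−(Σy)²)]
  nΣx²−(Σx)² = 11·319 − 2601 = 908;  nΣy²−(Σy)² = 11·2880 − 21316 = 10364
  √(908·10364) = √9410512 = 3067.6558
r = -1660 / 3067.6558 = -0.5411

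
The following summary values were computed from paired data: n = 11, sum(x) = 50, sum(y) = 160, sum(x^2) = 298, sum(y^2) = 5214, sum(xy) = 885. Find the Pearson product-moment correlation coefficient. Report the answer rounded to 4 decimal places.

0.3491

S_xy = nΣxy − ΣxΣy = 11·885 − 50·160 = 9735 − 8000 = 1735
S_xx = nΣx² − (Σx)² = 11·298 − 50² = 3278 − 2500 = 778
S_yy = nΣy² − (Σy)² = 11·5214 − 160² = 57354 − 25600 = 31754
r = S_xy / √(S_xx·S_yy) = 1735 / √(778·31754) = 1735 / √24704612 = 1735 / 4970.3734 = 0.3491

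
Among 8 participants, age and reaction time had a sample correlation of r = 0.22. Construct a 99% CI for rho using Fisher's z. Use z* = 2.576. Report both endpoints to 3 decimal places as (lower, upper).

Fisher z: z_r = atanh(r) = ½·ln((1+0.22)/(1−0.22)) = 0.223656
SE(z) = 1/√(n−3) = 1/√5 = 0.447214
99% ⇒ z* = 2.576; margin = 2.576·0.447214 = 1.152023
CI on z-scale: (-0.928367, 1.375679)
Back-transform: tanh(-0.928367) = -0.729832, tanh(1.375679) = 0.879980

(-0.730, 0.880)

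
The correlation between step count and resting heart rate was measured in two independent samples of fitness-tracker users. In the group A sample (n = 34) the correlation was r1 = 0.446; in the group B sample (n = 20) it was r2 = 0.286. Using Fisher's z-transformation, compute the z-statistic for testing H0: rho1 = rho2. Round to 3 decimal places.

0.615

Fisher z-transforms: z1 = atanh(0.446) = 0.479696, z2 = atanh(0.286) = 0.294204; difference d = 0.185492
Var(d) = 1/31 + 1/17 = 0.0322581 + 0.0588235 = 0.0910816
z = d/√Var(d) = 0.185492 / √0.0910816 = 0.185492 / 0.301797 = 0.615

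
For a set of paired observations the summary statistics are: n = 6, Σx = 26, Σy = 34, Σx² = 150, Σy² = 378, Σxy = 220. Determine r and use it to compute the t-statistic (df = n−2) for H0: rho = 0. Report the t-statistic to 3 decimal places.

3.590

Numerator: nΣxy − (Σx)(Σy) = 6·220 − (26)(34) = 436
Denominator: √[(nΣx²−(Σx)²)(nΣy²−(Σy)²)]
  nΣx²−(Σx)² = 6·150 − 676 = 224;  nΣy²−(Σy)² = 6·378 − 1156 = 1112
  √(224·1112) = √249088 = 499.0872
r = 436 / 499.0872 = 0.8736
t = r·√(n−2)/√(1−r²) = 0.8736·√4 / √(1−0.763177) = 1.747200 / 0.486645 = 3.590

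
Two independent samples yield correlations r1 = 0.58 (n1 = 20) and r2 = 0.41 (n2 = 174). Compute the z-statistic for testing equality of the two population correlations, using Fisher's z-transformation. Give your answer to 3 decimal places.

0.892

z1 = atanh(0.58) = 0.662463,  z2 = atanh(0.41) = 0.435611
SE = √(1/(n1−3) + 1/(n2−3)) = √(1/17 + 1/171) = √(0.0588235 + 0.0058480) = √0.0646715 = 0.254306
z = (z1 − z2)/SE = (0.662463 − 0.435611) / 0.254306 = 0.226852 / 0.254306 = 0.892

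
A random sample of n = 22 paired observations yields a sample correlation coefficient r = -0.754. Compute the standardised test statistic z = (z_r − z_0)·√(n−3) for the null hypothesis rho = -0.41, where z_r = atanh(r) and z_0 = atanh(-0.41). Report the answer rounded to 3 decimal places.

-2.382

z_r = atanh(-0.754) = -0.982161,  z_0 = atanh(-0.41) = -0.435611
SE = 1/√(n−3) = 1/√19 = 0.229416
z = (z_r − z_0)/SE = (-0.982161 − (-0.435611)) / 0.229416 = -0.546550 / 0.229416 = -2.382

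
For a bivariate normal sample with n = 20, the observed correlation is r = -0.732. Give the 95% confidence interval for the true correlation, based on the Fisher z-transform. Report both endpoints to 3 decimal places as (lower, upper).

(-0.887, -0.428)

Fisher z: z_r = atanh(r) = ½·ln((1+(-0.732))/(1−(-0.732))) = -0.933023
SE(z) = 1/√(n−3) = 1/√17 = 0.242536
95% ⇒ z* = 1.960; margin = 1.960·0.242536 = 0.475371
CI on z-scale: (-1.408394, -0.457652)
Back-transform: tanh(-1.408394) = -0.887153, tanh(-0.457652) = -0.428169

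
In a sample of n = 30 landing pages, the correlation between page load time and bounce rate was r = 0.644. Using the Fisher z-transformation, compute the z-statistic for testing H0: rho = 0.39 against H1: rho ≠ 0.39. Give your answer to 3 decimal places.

1.835

z_r = atanh(0.644) = 0.764978,  z_0 = atanh(0.39) = 0.411800
SE = 1/√(n−3) = 1/√27 = 0.192450
z = (z_r − z_0)/SE = (0.764978 − 0.411800) / 0.192450 = 0.353178 / 0.192450 = 1.835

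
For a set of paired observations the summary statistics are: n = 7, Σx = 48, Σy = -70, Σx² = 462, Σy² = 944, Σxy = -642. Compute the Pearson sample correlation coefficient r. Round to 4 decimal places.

S_xy = nΣxy − ΣxΣy = 7·(-642) − 48·(-70) = -4494 − (-3360) = -1134
S_xx = nΣx² − (Σx)² = 7·462 − 48² = 3234 − 2304 = 930
S_yy = nΣy² − (Σy)² = 7·944 − (-70)² = 6608 − 4900 = 1708
r = S_xy / √(S_xx·S_yy) = -1134 / √(930·1708) = -1134 / √1588440 = -1134 / 1260.3333 = -0.8998

-0.8998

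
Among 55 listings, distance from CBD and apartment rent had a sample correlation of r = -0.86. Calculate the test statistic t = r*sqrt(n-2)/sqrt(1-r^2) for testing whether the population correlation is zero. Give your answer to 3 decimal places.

t = r·√(n−2) / √(1−r²) with r = -0.86, n = 55
  = -0.86·√53 / √(1 − 0.7396)
  = -0.86·7.280110 / 0.510294
  = -6.260895 / 0.510294 = -12.269

-12.269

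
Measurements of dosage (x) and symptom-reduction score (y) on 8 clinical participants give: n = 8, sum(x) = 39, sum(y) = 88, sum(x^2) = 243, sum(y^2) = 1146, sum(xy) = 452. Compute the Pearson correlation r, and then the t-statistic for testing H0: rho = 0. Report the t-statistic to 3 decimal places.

0.598

Numerator: nΣxy − (Σx)(Σy) = 8·452 − (39)(88) = 184
Denominator: √[(nΣx²−(Σx)²)(nΣy²−(Σy)²)]
  nΣx²−(Σx)² = 8·243 − 1521 = 423;  nΣy²−(Σy)² = 8·1146 − 7744 = 1424
  √(423·1424) = √602352 = 776.1134
r = 184 / 776.1134 = 0.2371
t = r·√(n−2)/√(1−r²) = 0.2371·√6 / √(1−0.056216) = 0.580774 / 0.971485 = 0.598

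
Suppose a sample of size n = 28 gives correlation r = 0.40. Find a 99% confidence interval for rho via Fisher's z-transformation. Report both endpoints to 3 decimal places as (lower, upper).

Fisher z: z_r = atanh(r) = ½·ln((1+0.40)/(1−0.40)) = 0.423649
SE(z) = 1/√(n−3) = 1/√25 = 0.200000
99% ⇒ z* = 2.576; margin = 2.576·0.200000 = 0.515200
CI on z-scale: (-0.091551, 0.938849)
Back-transform: tanh(-0.091551) = -0.091296, tanh(0.938849) = 0.734693

(-0.091, 0.735)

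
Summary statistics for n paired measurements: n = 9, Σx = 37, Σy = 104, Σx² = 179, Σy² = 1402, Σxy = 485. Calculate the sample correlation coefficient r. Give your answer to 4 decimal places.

0.7829

Numerator: nΣxy − (Σx)(Σy) = 9·485 − (37)(104) = 517
Denominator: √[(nΣx²−(Σx)²)(nΣy²−(Σy)²)]
  nΣx²−(Σx)² = 9·179 − 1369 = 242;  nΣy²−(Σy)² = 9·1402 − 10816 = 1802
  √(242·1802) = √436084 = 660.3666
r = 517 / 660.3666 = 0.7829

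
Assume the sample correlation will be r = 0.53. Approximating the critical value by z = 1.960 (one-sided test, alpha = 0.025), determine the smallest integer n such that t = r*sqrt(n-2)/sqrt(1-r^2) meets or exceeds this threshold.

r√(n−2)/√(1−r²) ≥ 1.960  ⇔  n−2 ≥ (1.960)²·(1−r²)/r²
(1−r²)/r² = (1−0.2809)/0.2809 = 2.5600
n ≥ 2 + 3.8416·2.5600 = 2 + 9.8345 = 11.8345
⌈11.8345⌉ = 12

12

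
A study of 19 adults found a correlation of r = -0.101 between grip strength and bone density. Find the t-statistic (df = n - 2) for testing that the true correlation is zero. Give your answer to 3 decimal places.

1 − r² = 1 − 0.010201 = 0.989799;  √(1−r²) = 0.994886
√(n−2) = √17 = 4.123106
t = r·√(n−2)/√(1−r²) = -0.101 · 4.123106 / 0.994886 = -0.419

-0.419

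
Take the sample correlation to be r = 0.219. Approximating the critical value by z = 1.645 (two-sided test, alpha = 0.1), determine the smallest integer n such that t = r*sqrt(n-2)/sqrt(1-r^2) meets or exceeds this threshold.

Need r·√(n−2)/√(1−r²) ≥ 1.645
√(n−2) ≥ 1.645·√(1−0.047961) / 0.219 = 1.645·0.975725 / 0.219 = 7.3291
n−2 ≥ 53.7157  ⇒  n ≥ 55.7157
Smallest integer n = 56

56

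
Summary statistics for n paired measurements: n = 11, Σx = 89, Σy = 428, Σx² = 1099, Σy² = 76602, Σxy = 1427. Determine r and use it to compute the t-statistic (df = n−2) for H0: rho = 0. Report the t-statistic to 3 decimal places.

S_xy = nΣxy − ΣxΣy = 11·1427 − 89·428 = 15697 − 38092 = -22395
S_xx = nΣx² − (Σx)² = 11·1099 − 89² = 12089 − 7921 = 4168
S_yy = nΣy² − (Σy)² = 11·76602 − 428² = 842622 − 183184 = 659438
r = S_xy / √(S_xx·S_yy) = -22395 / √(4168·659438) = -22395 / √2748537584 = -22395 / 52426.4970 = -0.4272
t = r·√(n−2)/√(1−r²) = -0.4272·√9 / √(1−0.182500) = -1.281600 / 0.904157 = -1.417

-1.417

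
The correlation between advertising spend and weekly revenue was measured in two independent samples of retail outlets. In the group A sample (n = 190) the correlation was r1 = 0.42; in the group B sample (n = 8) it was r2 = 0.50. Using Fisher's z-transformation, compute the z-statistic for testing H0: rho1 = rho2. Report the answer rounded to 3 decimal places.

Fisher z-transforms: z1 = atanh(0.42) = 0.447692, z2 = atanh(0.50) = 0.549306; difference d = -0.101614
Var(d) = 1/187 + 1/5 = 0.0053476 + 0.2000000 = 0.2053476
z = d/√Var(d) = -0.101614 / √0.2053476 = -0.101614 / 0.453153 = -0.224

-0.224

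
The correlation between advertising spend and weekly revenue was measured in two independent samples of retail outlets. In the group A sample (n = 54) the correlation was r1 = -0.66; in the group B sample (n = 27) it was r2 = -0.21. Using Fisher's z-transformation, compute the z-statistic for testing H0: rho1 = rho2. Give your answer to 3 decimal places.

Fisher z-transforms: z1 = atanh(-0.66) = -0.792814, z2 = atanh(-0.21) = -0.213171; difference d = -0.579643
Var(d) = 1/51 + 1/24 = 0.0196078 + 0.0416667 = 0.0612745
z = d/√Var(d) = -0.579643 / √0.0612745 = -0.579643 / 0.247537 = -2.342

-2.342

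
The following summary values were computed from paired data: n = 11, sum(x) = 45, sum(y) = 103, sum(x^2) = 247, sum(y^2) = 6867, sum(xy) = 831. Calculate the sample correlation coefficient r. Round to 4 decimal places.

0.6722

Numerator: nΣxy − (Σx)(Σy) = 11·831 − (45)(103) = 4506
Denominator: √[(nΣx²−(Σx)²)(nΣy²−(Σy)²)]
  nΣx²−(Σx)² = 11·247 − 2025 = 692;  nΣy²−(Σy)² = 11·6867 − 10609 = 64928
  √(692·64928) = √44930176 = 6702.9975
r = 4506 / 6702.9975 = 0.6722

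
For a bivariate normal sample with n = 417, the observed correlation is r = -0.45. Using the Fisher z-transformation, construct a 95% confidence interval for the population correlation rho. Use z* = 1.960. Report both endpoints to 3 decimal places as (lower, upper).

z_r = atanh(-0.45) = -0.484700;  SE = 1/√(n−3) = 1/√414 = 0.049147
z-limits: -0.484700 ± 1.960·0.049147 = -0.484700 ± 0.096328 = [-0.581028, -0.388372]
ρ-limits: (tanh -0.581028, tanh -0.388372) = (-0.523, -0.370)

(-0.523, -0.370)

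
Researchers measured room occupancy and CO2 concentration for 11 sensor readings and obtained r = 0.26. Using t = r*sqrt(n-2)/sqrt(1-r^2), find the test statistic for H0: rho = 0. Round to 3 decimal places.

1 − r² = 1 − 0.0676 = 0.9324;  √(1−r²) = 0.965609
√(n−2) = √9 = 3.000000
t = r·√(n−2)/√(1−r²) = 0.26 · 3.000000 / 0.965609 = 0.808

0.808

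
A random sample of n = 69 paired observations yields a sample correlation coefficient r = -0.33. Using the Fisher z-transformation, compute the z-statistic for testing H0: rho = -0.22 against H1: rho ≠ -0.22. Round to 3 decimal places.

-0.968

z_r = atanh(-0.33) = -0.342828,  z_0 = atanh(-0.22) = -0.223656
SE = 1/√(n−3) = 1/√66 = 0.123091
z = (z_r − z_0)/SE = (-0.342828 − (-0.223656)) / 0.123091 = -0.119172 / 0.123091 = -0.968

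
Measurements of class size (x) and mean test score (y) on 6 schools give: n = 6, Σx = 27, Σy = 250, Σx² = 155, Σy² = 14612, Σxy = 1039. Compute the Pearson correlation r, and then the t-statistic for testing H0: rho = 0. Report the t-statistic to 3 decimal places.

Numerator: nΣxy − (Σx)(Σy) = 6·1039 − (27)(250) = -516
Denominator: √[(nΣx²−(Σx)²)(nΣy²−(Σy)²)]
  nΣx²−(Σx)² = 6·155 − 729 = 201;  nΣy²−(Σy)² = 6·14612 − 62500 = 25172
  √(201·25172) = √5059572 = 2249.3492
r = -516 / 2249.3492 = -0.2294
t = r·√(n−2)/√(1−r²) = -0.2294·√4 / √(1−0.052624) = -0.458800 / 0.973332 = -0.471

-0.471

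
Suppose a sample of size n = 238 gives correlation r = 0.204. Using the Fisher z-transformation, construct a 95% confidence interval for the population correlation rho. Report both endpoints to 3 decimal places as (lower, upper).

Fisher z: z_r = atanh(r) = ½·ln((1+0.204)/(1−0.204)) = 0.206903
SE(z) = 1/√(n−3) = 1/√235 = 0.065233
95% ⇒ z* = 1.960; margin = 1.960·0.065233 = 0.127857
CI on z-scale: (0.079046, 0.334760)
Back-transform: tanh(0.079046) = 0.078882, tanh(0.334760) = 0.322791

(0.079, 0.323)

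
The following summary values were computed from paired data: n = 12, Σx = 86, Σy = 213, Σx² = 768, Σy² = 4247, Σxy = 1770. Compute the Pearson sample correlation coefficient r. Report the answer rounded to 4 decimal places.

S_xy = nΣxy − ΣxΣy = 12·1770 − 86·213 = 21240 − 18318 = 2922
S_xx = nΣx² − (Σx)² = 12·768 − 86² = 9216 − 7396 = 1820
S_yy = nΣy² − (Σy)² = 12·4247 − 213² = 50964 − 45369 = 5595
r = S_xy / √(S_xx·S_yy) = 2922 / √(1820·5595) = 2922 / √10182900 = 2922 / 3191.0657 = 0.9157

0.9157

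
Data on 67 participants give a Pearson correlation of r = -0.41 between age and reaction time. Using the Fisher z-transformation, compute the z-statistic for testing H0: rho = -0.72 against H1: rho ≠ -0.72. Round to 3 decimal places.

Fisher z: atanh(-0.41) = -0.435611, atanh(-0.72) = -0.907645
z = (z_r − z_0)·√(n−3) = (-0.435611 − (-0.907645))·√64 = 0.472034 · 8.000000 = 3.776

3.776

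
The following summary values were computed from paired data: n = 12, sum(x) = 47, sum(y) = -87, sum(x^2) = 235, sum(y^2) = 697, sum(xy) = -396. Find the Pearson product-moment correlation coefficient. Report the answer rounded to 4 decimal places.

Numerator: nΣxy − (Σx)(Σy) = 12·(-396) − (47)(-87) = -663
Denominator: √[(nΣx²−(Σx)²)(nΣy²−(Σy)²)]
  nΣx²−(Σx)² = 12·235 − 2209 = 611;  nΣy²−(Σy)² = 12·697 − 7569 = 795
  √(611·795) = √485745 = 696.9541
r = -663 / 696.9541 = -0.9513

-0.9513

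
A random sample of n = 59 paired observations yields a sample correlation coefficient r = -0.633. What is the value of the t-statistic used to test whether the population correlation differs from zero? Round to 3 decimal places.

-6.173

t = r·√(n−2) / √(1−r²) with r = -0.633, n = 59
  = -0.633·√57 / √(1 − 0.400689)
  = -0.633·7.549834 / 0.774152
  = -4.779045 / 0.774152 = -6.173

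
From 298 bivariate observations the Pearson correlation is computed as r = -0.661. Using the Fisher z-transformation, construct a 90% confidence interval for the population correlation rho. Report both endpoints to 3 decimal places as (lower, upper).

z_r = atanh(-0.661) = -0.794588;  SE = 1/√(n−3) = 1/√295 = 0.058222
z-limits: -0.794588 ± 1.645·0.058222 = -0.794588 ± 0.095775 = [-0.890363, -0.698813]
ρ-limits: (tanh -0.890363, tanh -0.698813) = (-0.712, -0.604)

(-0.712, -0.604)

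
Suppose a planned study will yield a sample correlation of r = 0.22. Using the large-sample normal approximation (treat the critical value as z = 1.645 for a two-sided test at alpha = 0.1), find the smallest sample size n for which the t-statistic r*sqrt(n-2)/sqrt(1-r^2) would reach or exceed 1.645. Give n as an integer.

56

Need r·√(n−2)/√(1−r²) ≥ 1.645
√(n−2) ≥ 1.645·√(1−0.0484) / 0.22 = 1.645·0.975500 / 0.22 = 7.2941
n−2 ≥ 53.2039  ⇒  n ≥ 55.2039
Smallest integer n = 56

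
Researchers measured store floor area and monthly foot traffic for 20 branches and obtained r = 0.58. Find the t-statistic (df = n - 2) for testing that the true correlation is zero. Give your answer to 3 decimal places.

3.021

t = r·√(n−2) / √(1−r²) with r = 0.58, n = 20
  = 0.58·√18 / √(1 − 0.3364)
  = 0.58·4.242641 / 0.814616
  = 2.460732 / 0.814616 = 3.021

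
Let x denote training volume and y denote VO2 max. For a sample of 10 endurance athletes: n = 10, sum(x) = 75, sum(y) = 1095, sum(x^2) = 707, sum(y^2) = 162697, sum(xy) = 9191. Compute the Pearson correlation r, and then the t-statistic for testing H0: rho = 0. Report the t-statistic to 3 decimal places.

Numerator: nΣxy − (Σx)(Σy) = 10·9191 − (75)(1095) = 9785
Denominator: √[(nΣx²−(Σx)²)(nΣy²−(Σy)²)]
  nΣx²−(Σx)² = 10·707 − 5625 = 1445;  nΣy²−(Σy)² = 10·162697 − 1199025 = 427945
  √(1445·427945) = √618380525 = 24867.2581
r = 9785 / 24867.2581 = 0.3935
t = r·√(n−2)/√(1−r²) = 0.3935·√8 / √(1−0.154842) = 1.112986 / 0.919325 = 1.211

1.211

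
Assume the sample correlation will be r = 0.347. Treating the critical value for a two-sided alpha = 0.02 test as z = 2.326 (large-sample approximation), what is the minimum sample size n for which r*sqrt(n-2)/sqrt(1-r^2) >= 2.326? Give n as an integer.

Need r·√(n−2)/√(1−r²) ≥ 2.326
√(n−2) ≥ 2.326·√(1−0.120409) / 0.347 = 2.326·0.937865 / 0.347 = 6.2867
n−2 ≥ 39.5226  ⇒  n ≥ 41.5226
Smallest integer n = 42

42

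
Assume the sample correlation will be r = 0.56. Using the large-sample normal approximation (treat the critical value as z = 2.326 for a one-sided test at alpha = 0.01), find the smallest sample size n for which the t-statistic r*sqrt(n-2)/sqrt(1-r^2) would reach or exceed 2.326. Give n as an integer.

14

Need r·√(n−2)/√(1−r²) ≥ 2.326
√(n−2) ≥ 2.326·√(1−0.3136) / 0.56 = 2.326·0.828493 / 0.56 = 3.4412
n−2 ≥ 11.8419  ⇒  n ≥ 13.8419
Smallest integer n = 14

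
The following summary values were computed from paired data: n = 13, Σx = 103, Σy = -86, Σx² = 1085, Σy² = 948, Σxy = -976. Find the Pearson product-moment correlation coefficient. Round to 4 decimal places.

-0.9227

Numerator: nΣxy − (Σx)(Σy) = 13·(-976) − (103)(-86) = -3830
Denominator: √[(nΣx²−(Σx)²)(nΣy²−(Σy)²)]
  nΣx²−(Σx)² = 13·1085 − 10609 = 3496;  nΣy²−(Σy)² = 13·948 − 7396 = 4928
  √(3496·4928) = √17228288 = 4150.6973
r = -3830 / 4150.6973 = -0.9227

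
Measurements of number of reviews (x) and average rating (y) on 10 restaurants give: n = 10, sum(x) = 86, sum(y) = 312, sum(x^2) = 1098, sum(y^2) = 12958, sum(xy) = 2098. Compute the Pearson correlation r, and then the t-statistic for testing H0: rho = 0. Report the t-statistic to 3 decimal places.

-1.836

Numerator: nΣxy − (Σx)(Σy) = 10·2098 − (86)(312) = -5852
Denominator: √[(nΣx²−(Σx)²)(nΣy²−(Σy)²)]
  nΣx²−(Σx)² = 10·1098 − 7396 = 3584;  nΣy²−(Σy)² = 10·12958 − 97344 = 32236
  √(3584·32236) = √115533824 = 10748.6661
r = -5852 / 10748.6661 = -0.5444
t = r·√(n−2)/√(1−r²) = -0.5444·√8 / √(1−0.296371) = -1.539796 / 0.838826 = -1.836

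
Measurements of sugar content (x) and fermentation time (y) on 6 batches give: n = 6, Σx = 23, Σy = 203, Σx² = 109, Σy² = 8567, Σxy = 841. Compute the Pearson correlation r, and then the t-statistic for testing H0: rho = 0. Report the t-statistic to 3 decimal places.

S_xy = nΣxy − ΣxΣy = 6·841 − 23·203 = 5046 − 4669 = 377
S_xx = nΣx² − (Σx)² = 6·109 − 23² = 654 − 529 = 125
S_yy = nΣy² − (Σy)² = 6·8567 − 203² = 51402 − 41209 = 10193
r = S_xy / √(S_xx·S_yy) = 377 / √(125·10193) = 377 / √1274125 = 377 / 1128.7715 = 0.3340
t = r·√(n−2)/√(1−r²) = 0.3340·√4 / √(1−0.111556) = 0.668000 / 0.942573 = 0.709

0.709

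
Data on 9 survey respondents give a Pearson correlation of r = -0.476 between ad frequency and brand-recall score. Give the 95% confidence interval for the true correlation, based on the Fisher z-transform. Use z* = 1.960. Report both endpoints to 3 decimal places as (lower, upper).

(-0.866, 0.275)

z_r = atanh(-0.476) = -0.517800;  SE = 1/√(n−3) = 1/√6 = 0.408248
z-limits: -0.517800 ± 1.960·0.408248 = -0.517800 ± 0.800166 = [-1.317966, 0.282366]
ρ-limits: (tanh -1.317966, tanh 0.282366) = (-0.866, 0.275)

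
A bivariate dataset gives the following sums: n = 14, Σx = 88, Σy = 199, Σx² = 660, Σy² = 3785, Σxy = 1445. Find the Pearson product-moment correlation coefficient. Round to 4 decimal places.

Numerator: nΣxy − (Σx)(Σy) = 14·1445 − (88)(199) = 2718
Denominator: √[(nΣx²−(Σx)²)(nΣy²−(Σy)²)]
  nΣx²−(Σx)² = 14·660 − 7744 = 1496;  nΣy²−(Σy)² = 14·3785 − 39601 = 13389
  √(1496·13389) = √20029944 = 4475.4825
r = 2718 / 4475.4825 = 0.6073

0.6073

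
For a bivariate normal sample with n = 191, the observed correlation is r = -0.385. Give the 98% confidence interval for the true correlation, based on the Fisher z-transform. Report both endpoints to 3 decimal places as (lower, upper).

(-0.519, -0.232)

z_r = atanh(-0.385) = -0.405917;  SE = 1/√(n−3) = 1/√188 = 0.072932
z-limits: -0.405917 ± 2.326·0.072932 = -0.405917 ± 0.169640 = [-0.575557, -0.236277]
ρ-limits: (tanh -0.575557, tanh -0.236277) = (-0.519, -0.232)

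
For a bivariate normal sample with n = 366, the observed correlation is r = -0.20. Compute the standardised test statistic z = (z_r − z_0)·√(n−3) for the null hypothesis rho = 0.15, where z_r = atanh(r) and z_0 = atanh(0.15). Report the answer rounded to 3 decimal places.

-6.742

z_r = atanh(-0.20) = -0.202733,  z_0 = atanh(0.15) = 0.151140
SE = 1/√(n−3) = 1/√363 = 0.052486
z = (z_r − z_0)/SE = (-0.202733 − 0.151140) / 0.052486 = -0.353873 / 0.052486 = -6.742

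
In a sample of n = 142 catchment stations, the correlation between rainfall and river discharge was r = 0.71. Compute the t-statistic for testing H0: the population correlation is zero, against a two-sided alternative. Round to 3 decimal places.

11.930

1 − r² = 1 − 0.5041 = 0.4959;  √(1−r²) = 0.704202
√(n−2) = √140 = 11.832160
t = r·√(n−2)/√(1−r²) = 0.71 · 11.832160 / 0.704202 = 11.930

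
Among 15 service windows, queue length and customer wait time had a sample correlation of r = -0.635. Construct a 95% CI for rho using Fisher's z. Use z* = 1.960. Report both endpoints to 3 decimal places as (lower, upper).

(-0.866, -0.182)

z_r = atanh(-0.635) = -0.749750;  SE = 1/√(n−3) = 1/√12 = 0.288675
z-limits: -0.749750 ± 1.960·0.288675 = -0.749750 ± 0.565803 = [-1.315553, -0.183947]
ρ-limits: (tanh -1.315553, tanh -0.183947) = (-0.866, -0.182)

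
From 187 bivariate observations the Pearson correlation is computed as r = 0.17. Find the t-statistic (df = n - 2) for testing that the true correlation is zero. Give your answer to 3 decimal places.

1 − r² = 1 − 0.0289 = 0.9711;  √(1−r²) = 0.985444
√(n−2) = √185 = 13.601471
t = r·√(n−2)/√(1−r²) = 0.17 · 13.601471 / 0.985444 = 2.346

2.346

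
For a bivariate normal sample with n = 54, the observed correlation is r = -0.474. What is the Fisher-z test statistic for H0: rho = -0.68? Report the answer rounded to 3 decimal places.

2.242

Fisher z: atanh(-0.474) = -0.515217, atanh(-0.68) = -0.829114
z = (z_r − z_0)·√(n−3) = (-0.515217 − (-0.829114))·√51 = 0.313897 · 7.141428 = 2.242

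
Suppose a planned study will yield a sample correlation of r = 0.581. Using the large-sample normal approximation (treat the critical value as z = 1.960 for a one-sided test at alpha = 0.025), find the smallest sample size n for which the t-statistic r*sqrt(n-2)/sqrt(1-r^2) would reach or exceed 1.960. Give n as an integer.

10

Need r·√(n−2)/√(1−r²) ≥ 1.960
√(n−2) ≥ 1.960·√(1−0.337561) / 0.581 = 1.960·0.813904 / 0.581 = 2.7457
n−2 ≥ 7.5389  ⇒  n ≥ 9.5389
Smallest integer n = 10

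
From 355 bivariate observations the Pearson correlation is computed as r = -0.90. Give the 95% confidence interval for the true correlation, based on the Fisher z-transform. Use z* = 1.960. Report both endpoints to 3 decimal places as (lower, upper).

Fisher z: z_r = atanh(r) = ½·ln((1+(-0.90))/(1−(-0.90))) = -1.472219
SE(z) = 1/√(n−3) = 1/√352 = 0.053300
95% ⇒ z* = 1.960; margin = 1.960·0.053300 = 0.104468
CI on z-scale: (-1.576687, -1.367751)
Back-transform: tanh(-1.576687) = -0.918083, tanh(-1.367751) = -0.878179

(-0.918, -0.878)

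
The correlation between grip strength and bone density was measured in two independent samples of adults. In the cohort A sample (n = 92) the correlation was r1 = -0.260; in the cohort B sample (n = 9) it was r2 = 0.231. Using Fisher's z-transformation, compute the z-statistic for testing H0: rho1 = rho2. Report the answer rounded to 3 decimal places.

z1 = atanh(-0.260) = -0.266108,  z2 = atanh(0.231) = 0.235246
SE = √(1/(n1−3) + 1/(n2−3)) = √(1/89 + 1/6) = √(0.0112360 + 0.1666667) = √0.1779027 = 0.421785
z = (z1 − z2)/SE = (-0.266108 − 0.235246) / 0.421785 = -0.501354 / 0.421785 = -1.189

-1.189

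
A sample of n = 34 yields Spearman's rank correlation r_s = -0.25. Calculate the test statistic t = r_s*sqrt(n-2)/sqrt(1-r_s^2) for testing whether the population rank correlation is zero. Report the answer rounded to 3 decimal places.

-1.461

1 − r_s² = 1 − 0.0625 = 0.9375;  √(1−r_s²) = 0.968246
√(n−2) = √32 = 5.656854
t = r_s·√(n−2)/√(1−r_s²) = -0.25 · 5.656854 / 0.968246 = -1.461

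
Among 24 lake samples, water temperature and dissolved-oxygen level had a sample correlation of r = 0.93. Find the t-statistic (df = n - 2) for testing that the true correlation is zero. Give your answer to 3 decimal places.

11.868

t = r·√(n−2) / √(1−r²) with r = 0.93, n = 24
  = 0.93·√22 / √(1 − 0.8649)
  = 0.93·4.690416 / 0.367560
  = 4.362087 / 0.367560 = 11.868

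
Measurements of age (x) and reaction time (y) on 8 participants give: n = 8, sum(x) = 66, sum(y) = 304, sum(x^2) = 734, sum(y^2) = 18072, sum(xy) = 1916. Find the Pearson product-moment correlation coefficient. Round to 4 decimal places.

Numerator: nΣxy − (Σx)(Σy) = 8·1916 − (66)(304) = -4736
Denominator: √[(nΣx²−(Σx)²)(nΣy²−(Σy)²)]
  nΣx²−(Σx)² = 8·734 − 4356 = 1516;  nΣy²−(Σy)² = 8·18072 − 92416 = 52160
  √(1516·52160) = √79074560 = 8892.3878
r = -4736 / 8892.3878 = -0.5326

-0.5326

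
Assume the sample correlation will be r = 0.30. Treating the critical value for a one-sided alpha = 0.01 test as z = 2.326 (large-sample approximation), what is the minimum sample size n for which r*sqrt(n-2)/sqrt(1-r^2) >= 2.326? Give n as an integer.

57

Need r·√(n−2)/√(1−r²) ≥ 2.326
√(n−2) ≥ 2.326·√(1−0.0900) / 0.30 = 2.326·0.953939 / 0.30 = 7.3962
n−2 ≥ 54.7038  ⇒  n ≥ 56.7038
Smallest integer n = 57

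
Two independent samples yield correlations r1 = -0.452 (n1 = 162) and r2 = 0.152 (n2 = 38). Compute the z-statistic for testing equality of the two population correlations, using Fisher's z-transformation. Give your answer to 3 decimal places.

-3.430

z1 = atanh(-0.452) = -0.487211,  z2 = atanh(0.152) = 0.153187
SE = √(1/(n1−3) + 1/(n2−3)) = √(1/159 + 1/35) = √(0.0062893 + 0.0285714) = √0.0348607 = 0.186710
z = (z1 − z2)/SE = (-0.487211 − 0.153187) / 0.186710 = -0.640398 / 0.186710 = -3.430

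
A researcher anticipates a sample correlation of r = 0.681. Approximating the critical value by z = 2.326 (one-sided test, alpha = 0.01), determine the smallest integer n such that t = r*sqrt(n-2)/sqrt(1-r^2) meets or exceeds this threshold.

9

r√(n−2)/√(1−r²) ≥ 2.326  ⇔  n−2 ≥ (2.326)²·(1−r²)/r²
(1−r²)/r² = (1−0.463761)/0.463761 = 1.1563
n ≥ 2 + 5.410276·1.1563 = 2 + 6.2559 = 8.2559
⌈8.2559⌉ = 9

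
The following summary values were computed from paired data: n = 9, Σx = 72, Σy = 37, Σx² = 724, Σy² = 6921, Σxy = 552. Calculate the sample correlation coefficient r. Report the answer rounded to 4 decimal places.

Numerator: nΣxy − (Σx)(Σy) = 9·552 − (72)(37) = 2304
Denominator: √[(nΣx²−(Σx)²)(nΣy²−(Σy)²)]
  nΣx²−(Σx)² = 9·724 − 5184 = 1332;  nΣy²−(Σy)² = 9·6921 − 1369 = 60920
  √(1332·60920) = √81145440 = 9008.0764
r = 2304 / 9008.0764 = 0.2558

0.2558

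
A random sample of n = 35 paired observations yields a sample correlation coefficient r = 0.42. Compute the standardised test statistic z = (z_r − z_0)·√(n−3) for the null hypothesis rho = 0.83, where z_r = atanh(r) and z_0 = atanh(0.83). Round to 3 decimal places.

z_r = atanh(0.42) = 0.447692,  z_0 = atanh(0.83) = 1.188136
SE = 1/√(n−3) = 1/√32 = 0.176777
z = (z_r − z_0)/SE = (0.447692 − 1.188136) / 0.176777 = -0.740444 / 0.176777 = -4.189

-4.189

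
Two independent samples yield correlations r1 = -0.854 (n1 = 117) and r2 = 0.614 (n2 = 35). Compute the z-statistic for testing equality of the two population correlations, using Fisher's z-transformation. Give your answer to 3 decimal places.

z1 = atanh(-0.854) = -1.270747,  z2 = atanh(0.614) = 0.715317
SE = √(1/(n1−3) + 1/(n2−3)) = √(1/114 + 1/32) = √(0.0087719 + 0.0312500) = √0.0400219 = 0.200055
z = (z1 − z2)/SE = (-1.270747 − 0.715317) / 0.200055 = -1.986064 / 0.200055 = -9.928

-9.928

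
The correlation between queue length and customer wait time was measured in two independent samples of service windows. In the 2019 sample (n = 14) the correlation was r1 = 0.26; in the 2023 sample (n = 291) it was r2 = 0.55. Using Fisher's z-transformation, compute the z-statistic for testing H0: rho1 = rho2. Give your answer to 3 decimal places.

z1 = atanh(0.26) = 0.266108,  z2 = atanh(0.55) = 0.618381
SE = √(1/(n1−3) + 1/(n2−3)) = √(1/11 + 1/288) = √(0.0909091 + 0.0034722) = √0.0943813 = 0.307215
z = (z1 − z2)/SE = (0.266108 − 0.618381) / 0.307215 = -0.352273 / 0.307215 = -1.147

-1.147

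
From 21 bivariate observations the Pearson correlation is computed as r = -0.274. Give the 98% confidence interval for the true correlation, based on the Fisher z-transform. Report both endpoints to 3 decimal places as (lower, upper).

Fisher z: z_r = atanh(r) = ½·ln((1+(-0.274))/(1−(-0.274))) = -0.281183
SE(z) = 1/√(n−3) = 1/√18 = 0.235702
98% ⇒ z* = 2.326; margin = 2.326·0.235702 = 0.548243
CI on z-scale: (-0.829426, 0.267060)
Back-transform: tanh(-0.829426) = -0.680168, tanh(0.267060) = 0.260887

(-0.680, 0.261)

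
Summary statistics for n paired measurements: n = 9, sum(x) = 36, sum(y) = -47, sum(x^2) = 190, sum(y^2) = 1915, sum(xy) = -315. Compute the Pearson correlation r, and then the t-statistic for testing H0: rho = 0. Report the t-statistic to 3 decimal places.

-1.364

S_xy = nΣxy − ΣxΣy = 9·(-315) − 36·(-47) = -2835 − (-1692) = -1143
S_xx = nΣx² − (Σx)² = 9·190 − 36² = 1710 − 1296 = 414
S_yy = nΣy² − (Σy)² = 9·1915 − (-47)² = 17235 − 2209 = 15026
r = S_xy / √(S_xx·S_yy) = -1143 / √(414·15026) = -1143 / √6220764 = -1143 / 2494.1459 = -0.4583
t = r·√(n−2)/√(1−r²) = -0.4583·√7 / √(1−0.210039) = -1.212548 / 0.888798 = -1.364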